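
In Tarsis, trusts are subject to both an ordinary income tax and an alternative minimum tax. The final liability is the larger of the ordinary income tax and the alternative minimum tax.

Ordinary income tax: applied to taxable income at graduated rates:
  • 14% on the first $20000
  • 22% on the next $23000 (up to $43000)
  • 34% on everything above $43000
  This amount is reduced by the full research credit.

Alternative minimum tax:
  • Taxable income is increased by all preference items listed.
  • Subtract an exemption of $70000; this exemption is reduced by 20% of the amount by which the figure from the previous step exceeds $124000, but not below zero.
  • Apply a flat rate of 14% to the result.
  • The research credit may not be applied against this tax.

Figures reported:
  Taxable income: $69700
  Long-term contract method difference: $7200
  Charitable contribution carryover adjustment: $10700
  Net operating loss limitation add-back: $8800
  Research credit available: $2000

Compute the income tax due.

$14938

Ordinary income tax:
  $20000 × 14% = $2800
  $23000 × 22% = $5060
  $26700 × 34% = $9078
  → $16938
  Less research credit $2000 → $14938

Alternative minimum tax:
  Adjusted income: $69700 + $7200 + $10700 + $8800 = $96400
  Exemption: $96400 ≤ $124000, so full $70000 applies
  Base: $96400 − $70000 = $26400
  $26400 × 14% = $3696

$14938 > $3696, so the ordinary income tax governs.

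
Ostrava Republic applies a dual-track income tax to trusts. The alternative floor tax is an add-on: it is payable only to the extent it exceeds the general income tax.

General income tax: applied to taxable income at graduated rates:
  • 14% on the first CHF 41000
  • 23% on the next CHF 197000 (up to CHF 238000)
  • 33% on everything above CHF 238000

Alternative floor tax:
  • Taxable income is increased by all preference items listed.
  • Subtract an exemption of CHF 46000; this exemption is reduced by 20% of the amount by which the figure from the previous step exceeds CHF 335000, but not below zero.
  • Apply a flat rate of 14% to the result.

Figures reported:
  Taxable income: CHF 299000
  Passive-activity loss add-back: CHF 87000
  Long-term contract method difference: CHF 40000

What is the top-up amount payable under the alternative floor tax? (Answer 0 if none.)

CHF 0

General income tax:
  CHF 41000 × 14% = CHF 5740
  CHF 197000 × 23% = CHF 45310
  CHF 61000 × 33% = CHF 20130
  → CHF 71180

Alternative floor tax:
  Adjusted income: CHF 299000 + CHF 87000 + CHF 40000 = CHF 426000
  Exemption: CHF 46000 − 20% × (CHF 426000 − CHF 335000) = CHF 46000 − CHF 18200 = CHF 27800
  Base: CHF 426000 − CHF 27800 = CHF 398200
  CHF 398200 × 14% = CHF 55748

CHF 55748 ≤ CHF 71180, so no add-on is due.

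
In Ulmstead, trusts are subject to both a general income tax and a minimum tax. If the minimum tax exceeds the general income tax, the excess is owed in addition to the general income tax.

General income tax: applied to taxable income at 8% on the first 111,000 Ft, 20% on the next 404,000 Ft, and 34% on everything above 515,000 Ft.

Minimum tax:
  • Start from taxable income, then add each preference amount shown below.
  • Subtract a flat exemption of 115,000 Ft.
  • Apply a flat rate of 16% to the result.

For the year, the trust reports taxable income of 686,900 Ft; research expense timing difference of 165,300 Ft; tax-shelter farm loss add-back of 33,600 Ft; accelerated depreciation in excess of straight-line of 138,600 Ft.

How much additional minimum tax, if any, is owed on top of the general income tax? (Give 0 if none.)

0 Ft

General income tax:
  111,000 Ft × 8% = 8,880 Ft
  404,000 Ft × 20% = 80,800 Ft
  171,900 Ft × 34% = 58,446 Ft
  → 148,126 Ft

Minimum tax:
  Adjusted income: 686,900 Ft + 165,300 Ft + 33,600 Ft + 138,600 Ft = 1,024,400 Ft
  Less exemption 115,000 Ft → base 909,400 Ft
  909,400 Ft × 16% = 145,504 Ft

145,504 Ft ≤ 148,126 Ft, so no add-on is due.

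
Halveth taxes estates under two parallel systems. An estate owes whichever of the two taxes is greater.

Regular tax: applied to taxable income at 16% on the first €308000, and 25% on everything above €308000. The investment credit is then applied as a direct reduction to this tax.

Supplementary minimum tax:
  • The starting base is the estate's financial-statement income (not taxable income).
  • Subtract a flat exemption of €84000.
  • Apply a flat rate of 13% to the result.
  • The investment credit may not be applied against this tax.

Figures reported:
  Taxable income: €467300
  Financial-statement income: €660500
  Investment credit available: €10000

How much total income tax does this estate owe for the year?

€79105

Regular tax:
  €308000 × 16% = €49280
  €159300 × 25% = €39825
  → €89105
  Less investment credit €10000 → €79105

Supplementary minimum tax:
  Base (financial-statement income): €660500
  Less exemption €84000 → base €576500
  €576500 × 13% = €74945

€79105 > €74945, so the regular tax governs.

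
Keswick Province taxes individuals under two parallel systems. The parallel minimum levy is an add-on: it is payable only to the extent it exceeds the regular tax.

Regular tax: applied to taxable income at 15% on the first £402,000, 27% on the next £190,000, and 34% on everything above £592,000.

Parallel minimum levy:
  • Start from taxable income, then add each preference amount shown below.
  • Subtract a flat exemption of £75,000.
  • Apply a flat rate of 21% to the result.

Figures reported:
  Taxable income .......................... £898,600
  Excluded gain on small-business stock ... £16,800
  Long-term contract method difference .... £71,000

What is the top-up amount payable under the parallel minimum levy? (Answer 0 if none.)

Parallel minimum levy:
  Adjusted income: £898,600 + £16,800 + £71,000 = £986,400
  Less exemption £75,000 → base £911,400
  £911,400 × 21% = £191,394

Regular tax:
  £402,000 × 15% = £60,300
  £190,000 × 27% = £51,300
  £306,600 × 34% = £104,244
  → £215,844

£191,394 ≤ £215,844, so no add-on is due.

£0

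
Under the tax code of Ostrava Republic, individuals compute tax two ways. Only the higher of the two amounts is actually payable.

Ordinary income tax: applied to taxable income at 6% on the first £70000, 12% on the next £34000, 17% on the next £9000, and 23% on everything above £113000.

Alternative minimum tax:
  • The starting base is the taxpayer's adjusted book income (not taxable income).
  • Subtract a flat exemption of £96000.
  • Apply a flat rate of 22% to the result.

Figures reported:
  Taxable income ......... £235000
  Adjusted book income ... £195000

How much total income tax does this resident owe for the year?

Alternative minimum tax:
  Base (adjusted book income): £195000
  Less exemption £96000 → base £99000
  £99000 × 22% = £21780

Ordinary income tax:
  £70000 × 6% = £4200
  £34000 × 12% = £4080
  £9000 × 17% = £1530
  £122000 × 23% = £28060
  → £37870

£37870 > £21780, so the ordinary income tax governs.

£37870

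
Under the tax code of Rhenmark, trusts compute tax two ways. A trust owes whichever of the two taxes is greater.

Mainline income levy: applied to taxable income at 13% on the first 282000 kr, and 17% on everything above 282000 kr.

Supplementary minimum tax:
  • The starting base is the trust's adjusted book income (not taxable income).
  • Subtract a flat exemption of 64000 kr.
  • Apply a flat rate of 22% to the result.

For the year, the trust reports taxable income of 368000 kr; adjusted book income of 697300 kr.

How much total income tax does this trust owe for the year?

Supplementary minimum tax:
  Base (adjusted book income): 697300 kr
  Less exemption 64000 kr → base 633300 kr
  633300 kr × 22% = 139326 kr

Mainline income levy:
  282000 kr × 13% = 36660 kr
  86000 kr × 17% = 14620 kr
  → 51280 kr

139326 kr > 51280 kr, so the supplementary minimum tax is the binding amount.

139326 kr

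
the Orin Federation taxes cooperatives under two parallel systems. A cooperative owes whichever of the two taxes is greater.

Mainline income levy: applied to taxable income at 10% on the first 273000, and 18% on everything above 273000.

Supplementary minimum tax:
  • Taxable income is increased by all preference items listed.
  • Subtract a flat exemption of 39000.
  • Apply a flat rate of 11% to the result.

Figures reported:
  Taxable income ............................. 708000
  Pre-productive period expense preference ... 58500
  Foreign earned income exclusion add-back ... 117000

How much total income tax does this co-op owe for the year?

105600

Mainline income levy:
  273000 × 10% = 27300
  435000 × 18% = 78300
  → 105600

Supplementary minimum tax:
  Adjusted income: 708000 + 58500 + 117000 = 883500
  Less exemption 39000 → base 844500
  844500 × 11% = 92895

105600 > 92895, so the mainline income levy governs.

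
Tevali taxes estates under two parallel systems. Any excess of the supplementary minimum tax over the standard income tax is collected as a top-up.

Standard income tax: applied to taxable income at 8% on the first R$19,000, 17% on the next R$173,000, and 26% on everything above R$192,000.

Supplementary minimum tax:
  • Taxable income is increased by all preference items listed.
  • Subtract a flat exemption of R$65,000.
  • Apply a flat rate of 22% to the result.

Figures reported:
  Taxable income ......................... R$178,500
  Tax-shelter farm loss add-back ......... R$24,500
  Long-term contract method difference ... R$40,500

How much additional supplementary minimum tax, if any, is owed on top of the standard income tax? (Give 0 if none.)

R$10,635

Standard income tax:
  R$19,000 × 8% = R$1,520
  R$159,500 × 17% = R$27,115
  → R$28,635

Supplementary minimum tax:
  Adjusted income: R$178,500 + R$24,500 + R$40,500 = R$243,500
  Less exemption R$65,000 → base R$178,500
  R$178,500 × 22% = R$39,270

Excess of supplementary minimum tax over standard income tax: R$39,270 − R$28,635 = R$10,635.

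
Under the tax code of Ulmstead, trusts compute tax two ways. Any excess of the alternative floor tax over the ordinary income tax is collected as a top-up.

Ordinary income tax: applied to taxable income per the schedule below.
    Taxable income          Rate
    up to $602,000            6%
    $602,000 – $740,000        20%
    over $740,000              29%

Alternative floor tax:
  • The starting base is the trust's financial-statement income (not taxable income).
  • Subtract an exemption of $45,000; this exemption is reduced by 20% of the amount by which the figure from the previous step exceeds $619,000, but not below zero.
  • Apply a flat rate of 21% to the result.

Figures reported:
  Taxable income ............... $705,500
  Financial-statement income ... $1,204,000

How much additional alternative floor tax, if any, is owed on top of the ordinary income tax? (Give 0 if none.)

Ordinary income tax:
  $602,000 × 6% = $36,120
  $103,500 × 20% = $20,700
  → $56,820

Alternative floor tax:
  Base (financial-statement income): $1,204,000
  Exemption: 20% × ($1,204,000 − $619,000) = $117,000 ≥ $45,000, so the exemption is fully phased out
  Base: $1,204,000 − $0 = $1,204,000
  $1,204,000 × 21% = $252,840

Excess of alternative floor tax over ordinary income tax: $252,840 − $56,820 = $196,020.

$196,020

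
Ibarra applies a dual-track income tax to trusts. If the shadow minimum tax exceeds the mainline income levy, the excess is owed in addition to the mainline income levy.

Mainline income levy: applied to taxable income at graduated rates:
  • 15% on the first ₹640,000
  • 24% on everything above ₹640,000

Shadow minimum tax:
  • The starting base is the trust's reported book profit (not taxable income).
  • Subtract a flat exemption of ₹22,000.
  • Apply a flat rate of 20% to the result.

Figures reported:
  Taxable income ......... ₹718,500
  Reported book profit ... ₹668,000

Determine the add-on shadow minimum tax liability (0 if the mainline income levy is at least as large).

₹14,360

Mainline income levy:
  ₹640,000 × 15% = ₹96,000
  ₹78,500 × 24% = ₹18,840
  → ₹114,840

Shadow minimum tax:
  Base (reported book profit): ₹668,000
  Less exemption ₹22,000 → base ₹646,000
  ₹646,000 × 20% = ₹129,200

Excess of shadow minimum tax over mainline income levy: ₹129,200 − ₹114,840 = ₹14,360.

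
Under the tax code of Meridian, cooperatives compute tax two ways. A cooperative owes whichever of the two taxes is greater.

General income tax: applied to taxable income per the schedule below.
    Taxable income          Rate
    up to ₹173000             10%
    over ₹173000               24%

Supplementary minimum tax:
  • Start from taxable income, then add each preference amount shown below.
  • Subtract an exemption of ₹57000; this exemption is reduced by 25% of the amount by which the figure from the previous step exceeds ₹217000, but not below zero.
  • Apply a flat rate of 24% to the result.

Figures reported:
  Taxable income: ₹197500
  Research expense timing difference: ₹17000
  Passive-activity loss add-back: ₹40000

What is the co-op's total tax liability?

General income tax:
  ₹173000 × 10% = ₹17300
  ₹24500 × 24% = ₹5880
  → ₹23180

Supplementary minimum tax:
  Adjusted income: ₹197500 + ₹17000 + ₹40000 = ₹254500
  Exemption: ₹57000 − 25% × (₹254500 − ₹217000) = ₹57000 − ₹9375 = ₹47625
  Base: ₹254500 − ₹47625 = ₹206875
  ₹206875 × 24% = ₹49650

₹49650 > ₹23180, so the supplementary minimum tax is the binding amount.

₹49650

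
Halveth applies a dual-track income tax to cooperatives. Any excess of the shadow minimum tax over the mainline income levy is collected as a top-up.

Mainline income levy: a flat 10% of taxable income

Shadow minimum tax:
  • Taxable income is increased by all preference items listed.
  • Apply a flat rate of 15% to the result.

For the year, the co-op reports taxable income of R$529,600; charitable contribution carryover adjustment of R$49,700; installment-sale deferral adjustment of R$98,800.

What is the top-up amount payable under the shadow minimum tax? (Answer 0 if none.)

Mainline income levy:
  R$529,600 × 10% = R$52,960

Shadow minimum tax:
  Adjusted income: R$529,600 + R$49,700 + R$98,800 = R$678,100
  R$678,100 × 15% = R$101,715

Excess of shadow minimum tax over mainline income levy: R$101,715 − R$52,960 = R$48,755.

R$48,755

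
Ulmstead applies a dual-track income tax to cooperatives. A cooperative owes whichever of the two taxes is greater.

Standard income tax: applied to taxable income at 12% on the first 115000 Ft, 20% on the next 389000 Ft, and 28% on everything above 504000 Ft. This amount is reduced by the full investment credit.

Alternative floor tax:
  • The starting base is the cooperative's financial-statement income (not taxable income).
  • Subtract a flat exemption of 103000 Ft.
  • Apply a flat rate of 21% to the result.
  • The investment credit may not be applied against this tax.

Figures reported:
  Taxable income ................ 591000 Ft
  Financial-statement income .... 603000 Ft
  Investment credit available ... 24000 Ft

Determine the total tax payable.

105000 Ft

Alternative floor tax:
  Base (financial-statement income): 603000 Ft
  Less exemption 103000 Ft → base 500000 Ft
  500000 Ft × 21% = 105000 Ft

Standard income tax:
  115000 Ft × 12% = 13800 Ft
  389000 Ft × 20% = 77800 Ft
  87000 Ft × 28% = 24360 Ft
  → 115960 Ft
  Less investment credit 24000 Ft → 91960 Ft

105000 Ft > 91960 Ft, so the alternative floor tax is the binding amount.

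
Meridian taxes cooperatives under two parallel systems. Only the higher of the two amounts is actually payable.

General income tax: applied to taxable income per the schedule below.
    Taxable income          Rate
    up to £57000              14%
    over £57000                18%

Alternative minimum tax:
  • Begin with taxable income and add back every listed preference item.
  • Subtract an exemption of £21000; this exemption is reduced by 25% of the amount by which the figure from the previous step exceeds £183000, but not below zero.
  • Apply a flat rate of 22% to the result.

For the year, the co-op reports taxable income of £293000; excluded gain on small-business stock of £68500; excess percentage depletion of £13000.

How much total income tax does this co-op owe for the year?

General income tax:
  £57000 × 14% = £7980
  £236000 × 18% = £42480
  → £50460

Alternative minimum tax:
  Adjusted income: £293000 + £68500 + £13000 = £374500
  Exemption: 25% × (£374500 − £183000) = £47875 ≥ £21000, so the exemption is fully phased out
  Base: £374500 − £0 = £374500
  £374500 × 22% = £82390

£82390 > £50460, so the alternative minimum tax is the binding amount.

£82390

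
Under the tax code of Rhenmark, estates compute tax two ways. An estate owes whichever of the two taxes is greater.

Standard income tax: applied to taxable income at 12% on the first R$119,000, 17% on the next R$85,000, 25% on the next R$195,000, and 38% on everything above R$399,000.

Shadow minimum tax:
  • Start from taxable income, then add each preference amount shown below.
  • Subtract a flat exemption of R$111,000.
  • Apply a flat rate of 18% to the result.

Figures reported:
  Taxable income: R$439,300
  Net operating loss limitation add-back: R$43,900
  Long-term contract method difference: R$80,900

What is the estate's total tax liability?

Shadow minimum tax:
  Adjusted income: R$439,300 + R$43,900 + R$80,900 = R$564,100
  Less exemption R$111,000 → base R$453,100
  R$453,100 × 18% = R$81,558

Standard income tax:
  R$119,000 × 12% = R$14,280
  R$85,000 × 17% = R$14,450
  R$195,000 × 25% = R$48,750
  R$40,300 × 38% = R$15,314
  → R$92,794

R$92,794 > R$81,558, so the standard income tax governs.

R$92,794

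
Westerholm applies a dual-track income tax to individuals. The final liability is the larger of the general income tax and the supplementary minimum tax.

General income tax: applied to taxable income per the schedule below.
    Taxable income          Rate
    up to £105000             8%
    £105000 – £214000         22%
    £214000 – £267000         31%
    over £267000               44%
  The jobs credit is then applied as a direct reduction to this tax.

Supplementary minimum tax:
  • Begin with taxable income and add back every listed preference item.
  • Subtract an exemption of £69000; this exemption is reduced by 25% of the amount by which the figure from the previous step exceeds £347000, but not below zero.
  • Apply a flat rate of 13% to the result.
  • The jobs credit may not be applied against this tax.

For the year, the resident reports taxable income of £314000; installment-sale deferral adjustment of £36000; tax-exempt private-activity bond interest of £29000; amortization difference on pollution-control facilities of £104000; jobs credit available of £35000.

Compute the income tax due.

£58240

General income tax:
  £105000 × 8% = £8400
  £109000 × 22% = £23980
  £53000 × 31% = £16430
  £47000 × 44% = £20680
  → £69490
  Less jobs credit £35000 → £34490

Supplementary minimum tax:
  Adjusted income: £314000 + £36000 + £29000 + £104000 = £483000
  Exemption: £69000 − 25% × (£483000 − £347000) = £69000 − £34000 = £35000
  Base: £483000 − £35000 = £448000
  £448000 × 13% = £58240

£58240 > £34490, so the supplementary minimum tax is the binding amount.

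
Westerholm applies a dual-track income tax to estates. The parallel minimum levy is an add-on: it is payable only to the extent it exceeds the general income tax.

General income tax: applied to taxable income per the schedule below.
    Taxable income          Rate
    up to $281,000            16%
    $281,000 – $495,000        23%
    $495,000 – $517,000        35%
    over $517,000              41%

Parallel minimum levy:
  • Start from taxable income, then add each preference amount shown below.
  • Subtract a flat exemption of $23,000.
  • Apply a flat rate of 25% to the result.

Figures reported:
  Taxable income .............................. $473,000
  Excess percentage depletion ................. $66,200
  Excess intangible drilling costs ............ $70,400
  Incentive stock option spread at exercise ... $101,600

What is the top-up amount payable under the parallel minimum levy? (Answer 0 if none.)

$82,930

Parallel minimum levy:
  Adjusted income: $473,000 + $66,200 + $70,400 + $101,600 = $711,200
  Less exemption $23,000 → base $688,200
  $688,200 × 25% = $172,050

General income tax:
  $281,000 × 16% = $44,960
  $192,000 × 23% = $44,160
  → $89,120

Excess of parallel minimum levy over general income tax: $172,050 − $89,120 = $82,930.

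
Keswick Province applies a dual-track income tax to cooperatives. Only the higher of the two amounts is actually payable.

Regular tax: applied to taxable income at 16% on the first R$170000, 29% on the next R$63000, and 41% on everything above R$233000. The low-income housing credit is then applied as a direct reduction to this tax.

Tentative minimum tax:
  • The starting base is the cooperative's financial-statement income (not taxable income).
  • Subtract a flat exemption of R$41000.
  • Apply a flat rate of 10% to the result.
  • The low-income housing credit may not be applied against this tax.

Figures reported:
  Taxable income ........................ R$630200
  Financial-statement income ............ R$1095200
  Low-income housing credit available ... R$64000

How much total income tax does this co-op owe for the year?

R$144322

Regular tax:
  R$170000 × 16% = R$27200
  R$63000 × 29% = R$18270
  R$397200 × 41% = R$162852
  → R$208322
  Less low-income housing credit R$64000 → R$144322

Tentative minimum tax:
  Base (financial-statement income): R$1095200
  Less exemption R$41000 → base R$1054200
  R$1054200 × 10% = R$105420

R$144322 > R$105420, so the regular tax governs.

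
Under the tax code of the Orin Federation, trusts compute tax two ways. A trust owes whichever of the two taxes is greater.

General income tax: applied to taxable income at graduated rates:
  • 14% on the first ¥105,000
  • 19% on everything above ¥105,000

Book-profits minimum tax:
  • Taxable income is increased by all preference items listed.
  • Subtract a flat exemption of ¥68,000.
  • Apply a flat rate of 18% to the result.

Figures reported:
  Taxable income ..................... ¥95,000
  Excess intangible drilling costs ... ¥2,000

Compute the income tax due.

Book-profits minimum tax:
  Adjusted income: ¥95,000 + ¥2,000 = ¥97,000
  Less exemption ¥68,000 → base ¥29,000
  ¥29,000 × 18% = ¥5,220

General income tax:
  ¥95,000 × 14% = ¥13,300

¥13,300 > ¥5,220, so the general income tax governs.

¥13,300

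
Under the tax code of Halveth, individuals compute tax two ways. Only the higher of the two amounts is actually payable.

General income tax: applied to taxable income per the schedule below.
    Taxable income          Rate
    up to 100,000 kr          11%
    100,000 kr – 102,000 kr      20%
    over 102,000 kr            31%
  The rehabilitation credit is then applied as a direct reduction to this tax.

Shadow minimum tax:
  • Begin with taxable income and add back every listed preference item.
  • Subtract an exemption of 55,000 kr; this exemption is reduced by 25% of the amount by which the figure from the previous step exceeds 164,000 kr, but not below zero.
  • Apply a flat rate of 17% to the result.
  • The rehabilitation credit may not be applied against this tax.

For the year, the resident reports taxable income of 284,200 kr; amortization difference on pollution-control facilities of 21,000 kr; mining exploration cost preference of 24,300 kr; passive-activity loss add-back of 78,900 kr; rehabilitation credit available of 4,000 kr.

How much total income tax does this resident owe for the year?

69,428 kr

Shadow minimum tax:
  Adjusted income: 284,200 kr + 21,000 kr + 24,300 kr + 78,900 kr = 408,400 kr
  Exemption: 25% × (408,400 kr − 164,000 kr) = 61,100 kr ≥ 55,000 kr, so the exemption is fully phased out
  Base: 408,400 kr − 0 kr = 408,400 kr
  408,400 kr × 17% = 69,428 kr

General income tax:
  100,000 kr × 11% = 11,000 kr
  2,000 kr × 20% = 400 kr
  182,200 kr × 31% = 56,482 kr
  → 67,882 kr
  Less rehabilitation credit 4,000 kr → 63,882 kr

69,428 kr > 63,882 kr, so the shadow minimum tax is the binding amount.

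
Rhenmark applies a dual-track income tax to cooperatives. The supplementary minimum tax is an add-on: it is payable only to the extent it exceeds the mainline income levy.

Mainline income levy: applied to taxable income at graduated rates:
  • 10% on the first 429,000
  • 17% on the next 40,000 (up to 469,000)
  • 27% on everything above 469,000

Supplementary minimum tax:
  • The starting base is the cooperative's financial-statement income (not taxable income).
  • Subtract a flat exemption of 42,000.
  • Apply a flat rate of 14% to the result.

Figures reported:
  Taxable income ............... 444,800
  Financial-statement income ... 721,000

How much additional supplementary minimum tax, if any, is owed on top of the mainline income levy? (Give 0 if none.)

49,474

Supplementary minimum tax:
  Base (financial-statement income): 721,000
  Less exemption 42,000 → base 679,000
  679,000 × 14% = 95,060

Mainline income levy:
  429,000 × 10% = 42,900
  15,800 × 17% = 2,686
  → 45,586

Excess of supplementary minimum tax over mainline income levy: 95,060 − 45,586 = 49,474.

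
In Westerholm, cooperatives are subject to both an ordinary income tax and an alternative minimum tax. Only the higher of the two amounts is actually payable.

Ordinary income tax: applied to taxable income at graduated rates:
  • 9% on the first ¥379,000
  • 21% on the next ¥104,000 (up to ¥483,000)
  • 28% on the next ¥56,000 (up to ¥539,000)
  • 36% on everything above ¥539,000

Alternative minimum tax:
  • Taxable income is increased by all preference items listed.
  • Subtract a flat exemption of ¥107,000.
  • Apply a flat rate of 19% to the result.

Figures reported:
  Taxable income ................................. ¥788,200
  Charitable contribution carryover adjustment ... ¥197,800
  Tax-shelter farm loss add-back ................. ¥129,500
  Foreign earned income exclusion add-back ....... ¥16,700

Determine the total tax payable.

Alternative minimum tax:
  Adjusted income: ¥788,200 + ¥197,800 + ¥129,500 + ¥16,700 = ¥1,132,200
  Less exemption ¥107,000 → base ¥1,025,200
  ¥1,025,200 × 19% = ¥194,788

Ordinary income tax:
  ¥379,000 × 9% = ¥34,110
  ¥104,000 × 21% = ¥21,840
  ¥56,000 × 28% = ¥15,680
  ¥249,200 × 36% = ¥89,712
  → ¥161,342

¥194,788 > ¥161,342, so the alternative minimum tax is the binding amount.

¥194,788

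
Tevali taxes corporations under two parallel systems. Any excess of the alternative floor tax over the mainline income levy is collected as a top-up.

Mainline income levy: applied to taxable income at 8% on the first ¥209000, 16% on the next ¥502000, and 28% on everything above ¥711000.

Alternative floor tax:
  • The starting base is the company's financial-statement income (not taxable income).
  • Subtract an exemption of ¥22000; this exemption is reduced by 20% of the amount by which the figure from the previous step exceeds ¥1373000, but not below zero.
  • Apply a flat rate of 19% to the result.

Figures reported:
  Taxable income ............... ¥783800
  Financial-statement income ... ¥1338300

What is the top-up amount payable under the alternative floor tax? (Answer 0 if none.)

Mainline income levy:
  ¥209000 × 8% = ¥16720
  ¥502000 × 16% = ¥80320
  ¥72800 × 28% = ¥20384
  → ¥117424

Alternative floor tax:
  Base (financial-statement income): ¥1338300
  Exemption: ¥1338300 ≤ ¥1373000, so full ¥22000 applies
  Base: ¥1338300 − ¥22000 = ¥1316300
  ¥1316300 × 19% = ¥250097

Excess of alternative floor tax over mainline income levy: ¥250097 − ¥117424 = ¥132673.

¥132673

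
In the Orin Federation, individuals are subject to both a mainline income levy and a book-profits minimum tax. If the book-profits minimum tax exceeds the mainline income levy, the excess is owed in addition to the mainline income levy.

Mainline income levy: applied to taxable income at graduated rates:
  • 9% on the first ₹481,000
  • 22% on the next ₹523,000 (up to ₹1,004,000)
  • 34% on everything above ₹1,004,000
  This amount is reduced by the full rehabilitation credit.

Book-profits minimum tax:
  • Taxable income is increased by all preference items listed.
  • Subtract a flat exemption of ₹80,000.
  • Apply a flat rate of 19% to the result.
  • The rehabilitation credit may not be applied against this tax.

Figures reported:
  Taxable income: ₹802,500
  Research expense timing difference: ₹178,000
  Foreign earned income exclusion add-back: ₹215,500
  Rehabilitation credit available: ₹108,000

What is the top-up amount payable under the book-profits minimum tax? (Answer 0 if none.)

Mainline income levy:
  ₹481,000 × 9% = ₹43,290
  ₹321,500 × 22% = ₹70,730
  → ₹114,020
  Less rehabilitation credit ₹108,000 → ₹6,020

Book-profits minimum tax:
  Adjusted income: ₹802,500 + ₹178,000 + ₹215,500 = ₹1,196,000
  Less exemption ₹80,000 → base ₹1,116,000
  ₹1,116,000 × 19% = ₹212,040

Excess of book-profits minimum tax over mainline income levy: ₹212,040 − ₹6,020 = ₹206,020.

₹206,020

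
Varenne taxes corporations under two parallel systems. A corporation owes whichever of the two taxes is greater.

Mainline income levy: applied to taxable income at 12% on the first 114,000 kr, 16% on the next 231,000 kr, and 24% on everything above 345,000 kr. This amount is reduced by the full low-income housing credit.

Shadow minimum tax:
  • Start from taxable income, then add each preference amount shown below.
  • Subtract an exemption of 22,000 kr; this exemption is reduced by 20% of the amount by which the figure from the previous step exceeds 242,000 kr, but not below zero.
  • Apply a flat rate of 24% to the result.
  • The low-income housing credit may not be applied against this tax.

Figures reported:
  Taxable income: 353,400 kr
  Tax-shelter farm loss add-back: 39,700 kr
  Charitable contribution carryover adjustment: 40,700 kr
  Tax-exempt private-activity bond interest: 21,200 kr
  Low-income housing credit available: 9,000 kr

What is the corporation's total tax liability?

Shadow minimum tax:
  Adjusted income: 353,400 kr + 39,700 kr + 40,700 kr + 21,200 kr = 455,000 kr
  Exemption: 20% × (455,000 kr − 242,000 kr) = 42,600 kr ≥ 22,000 kr, so the exemption is fully phased out
  Base: 455,000 kr − 0 kr = 455,000 kr
  455,000 kr × 24% = 109,200 kr

Mainline income levy:
  114,000 kr × 12% = 13,680 kr
  231,000 kr × 16% = 36,960 kr
  8,400 kr × 24% = 2,016 kr
  → 52,656 kr
  Less low-income housing credit 9,000 kr → 43,656 kr

109,200 kr > 43,656 kr, so the shadow minimum tax is the binding amount.

109,200 kr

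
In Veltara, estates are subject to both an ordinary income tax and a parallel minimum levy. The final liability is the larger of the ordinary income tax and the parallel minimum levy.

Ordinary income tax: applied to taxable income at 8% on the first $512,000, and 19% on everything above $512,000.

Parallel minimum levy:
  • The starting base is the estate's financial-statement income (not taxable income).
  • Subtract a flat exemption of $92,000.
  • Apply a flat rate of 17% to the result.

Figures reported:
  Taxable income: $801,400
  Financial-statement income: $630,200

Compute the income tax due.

$95,946

Parallel minimum levy:
  Base (financial-statement income): $630,200
  Less exemption $92,000 → base $538,200
  $538,200 × 17% = $91,494

Ordinary income tax:
  $512,000 × 8% = $40,960
  $289,400 × 19% = $54,986
  → $95,946

$95,946 > $91,494, so the ordinary income tax governs.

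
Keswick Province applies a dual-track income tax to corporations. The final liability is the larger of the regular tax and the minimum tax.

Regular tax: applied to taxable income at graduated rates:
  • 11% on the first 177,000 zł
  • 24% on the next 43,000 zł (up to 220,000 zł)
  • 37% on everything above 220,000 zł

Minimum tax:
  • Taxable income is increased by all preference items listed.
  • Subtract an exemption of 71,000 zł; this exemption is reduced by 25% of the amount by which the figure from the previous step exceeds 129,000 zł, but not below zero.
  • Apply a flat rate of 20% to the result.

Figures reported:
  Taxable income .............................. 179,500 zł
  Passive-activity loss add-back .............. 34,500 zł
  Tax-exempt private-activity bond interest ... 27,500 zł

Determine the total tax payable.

39,725 zł

Minimum tax:
  Adjusted income: 179,500 zł + 34,500 zł + 27,500 zł = 241,500 zł
  Exemption: 71,000 zł − 25% × (241,500 zł − 129,000 zł) = 71,000 zł − 28,125 zł = 42,875 zł
  Base: 241,500 zł − 42,875 zł = 198,625 zł
  198,625 zł × 20% = 39,725 zł

Regular tax:
  177,000 zł × 11% = 19,470 zł
  2,500 zł × 24% = 600 zł
  → 20,070 zł

39,725 zł > 20,070 zł, so the minimum tax is the binding amount.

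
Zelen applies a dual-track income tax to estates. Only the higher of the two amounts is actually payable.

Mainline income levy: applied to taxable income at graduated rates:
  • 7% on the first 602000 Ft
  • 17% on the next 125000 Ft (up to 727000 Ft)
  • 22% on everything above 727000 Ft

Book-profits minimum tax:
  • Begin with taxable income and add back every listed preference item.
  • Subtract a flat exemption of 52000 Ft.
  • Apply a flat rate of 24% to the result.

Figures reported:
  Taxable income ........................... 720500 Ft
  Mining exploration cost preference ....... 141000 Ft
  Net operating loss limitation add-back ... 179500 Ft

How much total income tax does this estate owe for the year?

Mainline income levy:
  602000 Ft × 7% = 42140 Ft
  118500 Ft × 17% = 20145 Ft
  → 62285 Ft

Book-profits minimum tax:
  Adjusted income: 720500 Ft + 141000 Ft + 179500 Ft = 1041000 Ft
  Less exemption 52000 Ft → base 989000 Ft
  989000 Ft × 24% = 237360 Ft

237360 Ft > 62285 Ft, so the book-profits minimum tax is the binding amount.

237360 Ft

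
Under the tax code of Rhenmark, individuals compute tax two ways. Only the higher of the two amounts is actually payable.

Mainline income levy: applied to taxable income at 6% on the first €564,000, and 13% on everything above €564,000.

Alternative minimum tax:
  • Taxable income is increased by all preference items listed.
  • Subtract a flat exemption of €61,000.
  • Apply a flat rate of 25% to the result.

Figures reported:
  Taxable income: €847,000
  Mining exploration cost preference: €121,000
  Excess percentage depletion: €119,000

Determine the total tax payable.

€256,500

Mainline income levy:
  €564,000 × 6% = €33,840
  €283,000 × 13% = €36,790
  → €70,630

Alternative minimum tax:
  Adjusted income: €847,000 + €121,000 + €119,000 = €1,087,000
  Less exemption €61,000 → base €1,026,000
  €1,026,000 × 25% = €256,500

€256,500 > €70,630, so the alternative minimum tax is the binding amount.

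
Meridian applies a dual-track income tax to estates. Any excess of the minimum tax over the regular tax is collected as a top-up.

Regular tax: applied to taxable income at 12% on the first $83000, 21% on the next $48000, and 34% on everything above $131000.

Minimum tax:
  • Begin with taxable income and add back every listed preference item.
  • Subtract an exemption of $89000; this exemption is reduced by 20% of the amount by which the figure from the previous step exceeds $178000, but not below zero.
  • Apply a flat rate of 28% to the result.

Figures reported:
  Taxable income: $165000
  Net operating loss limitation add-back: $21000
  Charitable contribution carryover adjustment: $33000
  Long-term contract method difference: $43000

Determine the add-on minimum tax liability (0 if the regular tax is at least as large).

Regular tax:
  $83000 × 12% = $9960
  $48000 × 21% = $10080
  $34000 × 34% = $11560
  → $31600

Minimum tax:
  Adjusted income: $165000 + $21000 + $33000 + $43000 = $262000
  Exemption: $89000 − 20% × ($262000 − $178000) = $89000 − $16800 = $72200
  Base: $262000 − $72200 = $189800
  $189800 × 28% = $53144

Excess of minimum tax over regular tax: $53144 − $31600 = $21544.

$21544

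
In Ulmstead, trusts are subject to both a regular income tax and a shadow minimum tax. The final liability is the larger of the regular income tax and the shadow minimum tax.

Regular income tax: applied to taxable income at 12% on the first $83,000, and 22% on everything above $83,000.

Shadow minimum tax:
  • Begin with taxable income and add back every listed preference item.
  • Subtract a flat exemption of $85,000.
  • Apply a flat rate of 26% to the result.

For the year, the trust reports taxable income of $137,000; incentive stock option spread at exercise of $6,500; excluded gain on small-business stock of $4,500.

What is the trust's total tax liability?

Shadow minimum tax:
  Adjusted income: $137,000 + $6,500 + $4,500 = $148,000
  Less exemption $85,000 → base $63,000
  $63,000 × 26% = $16,380

Regular income tax:
  $83,000 × 12% = $9,960
  $54,000 × 22% = $11,880
  → $21,840

$21,840 > $16,380, so the regular income tax governs.

$21,840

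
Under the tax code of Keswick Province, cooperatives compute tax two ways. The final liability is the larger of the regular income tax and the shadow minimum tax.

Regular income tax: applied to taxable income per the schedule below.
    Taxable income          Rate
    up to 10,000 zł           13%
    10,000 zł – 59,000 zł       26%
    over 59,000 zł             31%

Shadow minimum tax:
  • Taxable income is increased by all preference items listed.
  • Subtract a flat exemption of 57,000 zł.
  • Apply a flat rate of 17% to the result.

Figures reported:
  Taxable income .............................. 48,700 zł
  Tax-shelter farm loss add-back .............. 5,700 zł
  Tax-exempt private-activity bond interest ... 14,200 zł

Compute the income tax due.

Regular income tax:
  10,000 zł × 13% = 1,300 zł
  38,700 zł × 26% = 10,062 zł
  → 11,362 zł

Shadow minimum tax:
  Adjusted income: 48,700 zł + 5,700 zł + 14,200 zł = 68,600 zł
  Less exemption 57,000 zł → base 11,600 zł
  11,600 zł × 17% = 1,972 zł

11,362 zł > 1,972 zł, so the regular income tax governs.

11,362 zł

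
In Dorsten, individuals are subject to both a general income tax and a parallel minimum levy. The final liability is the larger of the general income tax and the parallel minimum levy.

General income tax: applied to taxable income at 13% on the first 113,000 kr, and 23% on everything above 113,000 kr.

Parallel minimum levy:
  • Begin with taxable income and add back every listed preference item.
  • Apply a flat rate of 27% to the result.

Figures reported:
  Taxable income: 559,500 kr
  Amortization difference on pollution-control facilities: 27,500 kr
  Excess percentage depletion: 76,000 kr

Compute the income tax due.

Parallel minimum levy:
  Adjusted income: 559,500 kr + 27,500 kr + 76,000 kr = 663,000 kr
  663,000 kr × 27% = 179,010 kr

General income tax:
  113,000 kr × 13% = 14,690 kr
  446,500 kr × 23% = 102,695 kr
  → 117,385 kr

179,010 kr > 117,385 kr, so the parallel minimum levy is the binding amount.

179,010 kr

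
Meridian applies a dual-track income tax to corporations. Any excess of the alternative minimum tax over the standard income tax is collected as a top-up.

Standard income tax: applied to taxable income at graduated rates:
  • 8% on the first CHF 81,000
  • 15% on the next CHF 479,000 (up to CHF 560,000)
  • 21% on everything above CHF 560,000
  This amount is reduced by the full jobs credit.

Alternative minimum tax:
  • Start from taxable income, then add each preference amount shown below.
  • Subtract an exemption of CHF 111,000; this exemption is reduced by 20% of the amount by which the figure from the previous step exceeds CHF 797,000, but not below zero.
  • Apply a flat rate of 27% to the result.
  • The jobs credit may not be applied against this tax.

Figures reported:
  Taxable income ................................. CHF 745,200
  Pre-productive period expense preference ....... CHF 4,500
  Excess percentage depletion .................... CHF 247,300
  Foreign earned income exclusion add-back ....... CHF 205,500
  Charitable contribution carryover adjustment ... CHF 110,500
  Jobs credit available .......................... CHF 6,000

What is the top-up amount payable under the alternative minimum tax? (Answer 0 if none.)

Alternative minimum tax:
  Adjusted income: CHF 745,200 + CHF 4,500 + CHF 247,300 + CHF 205,500 + CHF 110,500 = CHF 1,313,000
  Exemption: CHF 111,000 − 20% × (CHF 1,313,000 − CHF 797,000) = CHF 111,000 − CHF 103,200 = CHF 7,800
  Base: CHF 1,313,000 − CHF 7,800 = CHF 1,305,200
  CHF 1,305,200 × 27% = CHF 352,404

Standard income tax:
  CHF 81,000 × 8% = CHF 6,480
  CHF 479,000 × 15% = CHF 71,850
  CHF 185,200 × 21% = CHF 38,892
  → CHF 117,222
  Less jobs credit CHF 6,000 → CHF 111,222

Excess of alternative minimum tax over standard income tax: CHF 352,404 − CHF 111,222 = CHF 241,182.

CHF 241,182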